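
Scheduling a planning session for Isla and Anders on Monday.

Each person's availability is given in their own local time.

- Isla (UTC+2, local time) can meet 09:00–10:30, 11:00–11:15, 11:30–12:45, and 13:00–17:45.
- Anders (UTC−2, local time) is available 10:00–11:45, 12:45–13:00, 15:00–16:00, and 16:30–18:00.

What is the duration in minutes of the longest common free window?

105 minutes

Isla → UTC: 07:00–08:30, 09:00–09:15, 09:30–10:45, 11:00–15:45.
Anders → UTC: 12:00–13:45, 14:45–15:00, 17:00–18:00, 18:30–20:00.
Isla ∩ Anders: 12:00–13:45, 14:45–15:00.
Common window lengths: 105, 15 min; longest is 105.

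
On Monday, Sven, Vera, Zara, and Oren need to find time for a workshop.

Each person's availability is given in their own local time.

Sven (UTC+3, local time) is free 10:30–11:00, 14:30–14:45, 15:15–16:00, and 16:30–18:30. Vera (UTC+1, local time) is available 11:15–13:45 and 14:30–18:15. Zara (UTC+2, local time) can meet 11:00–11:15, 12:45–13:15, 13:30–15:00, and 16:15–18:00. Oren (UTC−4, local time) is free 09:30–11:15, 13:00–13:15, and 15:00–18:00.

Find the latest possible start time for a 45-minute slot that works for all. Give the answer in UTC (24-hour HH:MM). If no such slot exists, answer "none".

Sven → UTC: 07:30–08:00, 11:30–11:45, 12:15–13:00, 13:30–15:30.
Vera → UTC: 10:15–12:45, 13:30–17:15.
Zara → UTC: 09:00–09:15, 10:45–11:15, 11:30–13:00, 14:15–16:00.
Oren → UTC: 13:30–15:15, 17:00–17:15, 19:00–22:00.
Sven ∩ Vera: 11:30–11:45, 12:15–12:45, 13:30–15:30.
Sven ∩ Vera ∩ Zara: 11:30–11:45, 12:15–12:45, 14:15–15:30.
Sven ∩ Vera ∩ Zara ∩ Oren: 14:15–15:15.
Windows ≥ 45 min: 14:15–15:15.
Latest start in the last window 14:15–15:15 is 15:15 − 45 min = 14:30.

14:30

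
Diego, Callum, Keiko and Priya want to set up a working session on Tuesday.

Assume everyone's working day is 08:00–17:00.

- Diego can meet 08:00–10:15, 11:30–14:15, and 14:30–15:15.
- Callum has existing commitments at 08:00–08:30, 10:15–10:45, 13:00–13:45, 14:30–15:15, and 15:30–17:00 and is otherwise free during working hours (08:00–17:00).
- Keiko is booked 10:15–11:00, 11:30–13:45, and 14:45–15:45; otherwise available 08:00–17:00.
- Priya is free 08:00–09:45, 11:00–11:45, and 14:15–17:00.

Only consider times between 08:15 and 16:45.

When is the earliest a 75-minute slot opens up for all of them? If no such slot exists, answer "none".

08:30

Callum free within 08:00–17:00: 08:30–10:15, 10:45–13:00, 13:45–14:30, 15:15–15:30.
Keiko free within 08:00–17:00: 08:00–10:15, 11:00–11:30, 13:45–14:45, 15:45–17:00.
Diego ∩ Callum: 08:30–10:15, 11:30–13:00, 13:45–14:15.
Diego ∩ Callum ∩ Keiko: 08:30–10:15, 13:45–14:15.
Diego ∩ Callum ∩ Keiko ∩ Priya: 08:30–09:45.
Restricted to 08:15–16:45: 08:30–09:45.
Windows ≥ 75 min: 08:30–09:45.
Earliest such window starts at 08:30.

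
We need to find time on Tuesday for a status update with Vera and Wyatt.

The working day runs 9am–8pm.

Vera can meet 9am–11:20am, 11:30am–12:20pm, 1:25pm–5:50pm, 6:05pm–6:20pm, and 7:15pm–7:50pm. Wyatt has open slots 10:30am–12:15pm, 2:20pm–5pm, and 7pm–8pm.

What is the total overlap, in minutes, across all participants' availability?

290 minutes

Vera ∩ Wyatt: 10:30–11:20, 11:30–12:15, 14:20–17:00, 19:15–19:50.
Total common minutes: 50 + 45 + 160 + 35 = 290.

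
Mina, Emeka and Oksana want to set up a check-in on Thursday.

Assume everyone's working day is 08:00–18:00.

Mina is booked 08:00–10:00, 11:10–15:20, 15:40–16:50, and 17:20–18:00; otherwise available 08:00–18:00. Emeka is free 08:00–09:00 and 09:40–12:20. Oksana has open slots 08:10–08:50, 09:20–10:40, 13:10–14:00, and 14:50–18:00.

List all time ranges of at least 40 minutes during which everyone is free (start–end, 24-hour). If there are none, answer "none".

10:00–10:40

Mina free within 08:00–18:00: 10:00–11:10, 15:20–15:40, 16:50–17:20.
Mina ∩ Emeka: 10:00–11:10.
Mina ∩ Emeka ∩ Oksana: 10:00–10:40.
Windows ≥ 40 min: 10:00–10:40.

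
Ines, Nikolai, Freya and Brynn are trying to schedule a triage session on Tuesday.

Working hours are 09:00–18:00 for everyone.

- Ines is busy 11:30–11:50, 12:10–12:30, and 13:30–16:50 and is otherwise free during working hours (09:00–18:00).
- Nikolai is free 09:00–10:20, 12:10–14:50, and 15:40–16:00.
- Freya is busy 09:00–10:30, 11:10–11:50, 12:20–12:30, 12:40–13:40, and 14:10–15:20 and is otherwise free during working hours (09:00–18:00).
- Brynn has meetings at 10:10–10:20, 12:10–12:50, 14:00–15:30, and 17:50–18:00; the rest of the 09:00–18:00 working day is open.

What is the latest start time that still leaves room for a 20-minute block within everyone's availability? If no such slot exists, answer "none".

none

Ines free within 09:00–18:00: 09:00–11:30, 11:50–12:10, 12:30–13:30, 16:50–18:00.
Freya free within 09:00–18:00: 10:30–11:10, 11:50–12:20, 12:30–12:40, 13:40–14:10, 15:20–18:00.
Brynn free within 09:00–18:00: 09:00–10:10, 10:20–12:10, 12:50–14:00, 15:30–17:50.
Ines ∩ Nikolai: 09:00–10:20, 12:30–13:30.
Ines ∩ Nikolai ∩ Freya: 12:30–12:40.
Ines ∩ Nikolai ∩ Freya ∩ Brynn: (none).
Windows ≥ 20 min: (none).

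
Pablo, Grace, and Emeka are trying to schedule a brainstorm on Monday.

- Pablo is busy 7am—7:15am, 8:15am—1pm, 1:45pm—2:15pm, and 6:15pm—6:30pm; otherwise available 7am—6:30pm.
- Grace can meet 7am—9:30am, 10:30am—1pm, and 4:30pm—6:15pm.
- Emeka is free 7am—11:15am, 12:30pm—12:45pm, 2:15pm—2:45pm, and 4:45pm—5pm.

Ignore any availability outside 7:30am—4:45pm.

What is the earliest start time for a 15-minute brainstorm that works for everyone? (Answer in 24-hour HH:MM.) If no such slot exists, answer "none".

07:30

Pablo free within 07:00–18:30: 07:15–08:15, 13:00–13:45, 14:15–18:15.
Pablo ∩ Grace: 07:15–08:15, 16:30–18:15.
Pablo ∩ Grace ∩ Emeka: 07:15–08:15, 16:45–17:00.
Restricted to 07:30–16:45: 07:30–08:15.
Windows ≥ 15 min: 07:30–08:15.
Earliest such window starts at 07:30.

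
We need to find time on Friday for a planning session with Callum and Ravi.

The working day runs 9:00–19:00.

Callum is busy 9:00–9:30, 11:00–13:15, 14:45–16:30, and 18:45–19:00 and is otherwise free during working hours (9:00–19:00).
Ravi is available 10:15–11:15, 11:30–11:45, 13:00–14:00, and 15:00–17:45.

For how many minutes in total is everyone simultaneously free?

165 minutes

Callum free within 09:00–19:00: 09:30–11:00, 13:15–14:45, 16:30–18:45.
Callum ∩ Ravi: 10:15–11:00, 13:15–14:00, 16:30–17:45.
Total common minutes: 45 + 45 + 75 = 165.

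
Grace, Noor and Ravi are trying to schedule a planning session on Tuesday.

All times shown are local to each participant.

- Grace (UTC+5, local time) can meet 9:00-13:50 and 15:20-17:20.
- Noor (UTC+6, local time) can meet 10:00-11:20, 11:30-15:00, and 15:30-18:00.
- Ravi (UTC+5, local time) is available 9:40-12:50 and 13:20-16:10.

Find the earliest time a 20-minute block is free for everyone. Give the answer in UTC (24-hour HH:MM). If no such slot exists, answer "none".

Grace → UTC: 04:00–08:50, 10:20–12:20.
Noor → UTC: 04:00–05:20, 05:30–09:00, 09:30–12:00.
Ravi → UTC: 04:40–07:50, 08:20–11:10.
Grace ∩ Noor: 04:00–05:20, 05:30–08:50, 10:20–12:00.
Grace ∩ Noor ∩ Ravi: 04:40–05:20, 05:30–07:50, 08:20–08:50, 10:20–11:10.
Windows ≥ 20 min: 04:40–05:20, 05:30–07:50, 08:20–08:50, 10:20–11:10.
Earliest such window starts at 04:40.

04:40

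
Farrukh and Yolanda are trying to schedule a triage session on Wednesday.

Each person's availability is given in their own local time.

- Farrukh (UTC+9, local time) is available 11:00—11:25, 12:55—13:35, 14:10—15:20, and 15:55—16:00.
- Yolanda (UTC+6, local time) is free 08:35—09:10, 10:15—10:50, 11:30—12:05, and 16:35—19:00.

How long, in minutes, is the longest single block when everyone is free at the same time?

Farrukh → UTC: 02:00–02:25, 03:55–04:35, 05:10–06:20, 06:55–07:00.
Yolanda → UTC: 02:35–03:10, 04:15–04:50, 05:30–06:05, 10:35–13:00.
Farrukh ∩ Yolanda: 04:15–04:35, 05:30–06:05.
Common window lengths: 20, 35 min; longest is 35.

35 minutes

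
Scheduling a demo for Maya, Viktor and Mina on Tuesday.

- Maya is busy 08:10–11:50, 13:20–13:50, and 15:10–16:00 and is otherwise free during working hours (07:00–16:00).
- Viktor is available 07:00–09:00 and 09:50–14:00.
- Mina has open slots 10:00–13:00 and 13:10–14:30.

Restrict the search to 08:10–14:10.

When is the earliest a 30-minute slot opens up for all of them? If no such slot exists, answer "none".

11:50

Maya free within 07:00–16:00: 07:00–08:10, 11:50–13:20, 13:50–15:10.
Maya ∩ Viktor: 07:00–08:10, 11:50–13:20, 13:50–14:00.
Maya ∩ Viktor ∩ Mina: 11:50–13:00, 13:10–13:20, 13:50–14:00.
Restricted to 08:10–14:10: 11:50–13:00, 13:10–13:20, 13:50–14:00.
Windows ≥ 30 min: 11:50–13:00.
Earliest such window starts at 11:50.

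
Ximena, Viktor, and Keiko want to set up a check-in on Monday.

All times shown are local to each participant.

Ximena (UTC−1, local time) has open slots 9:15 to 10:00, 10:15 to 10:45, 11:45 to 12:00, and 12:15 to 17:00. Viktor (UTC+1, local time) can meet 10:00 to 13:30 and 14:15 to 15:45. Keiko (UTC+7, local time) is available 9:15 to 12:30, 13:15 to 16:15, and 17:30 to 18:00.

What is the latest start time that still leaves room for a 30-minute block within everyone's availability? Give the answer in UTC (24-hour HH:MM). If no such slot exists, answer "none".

10:30

Ximena → UTC: 10:15–11:00, 11:15–11:45, 12:45–13:00, 13:15–18:00.
Viktor → UTC: 09:00–12:30, 13:15–14:45.
Keiko → UTC: 02:15–05:30, 06:15–09:15, 10:30–11:00.
Ximena ∩ Viktor: 10:15–11:00, 11:15–11:45, 13:15–14:45.
Ximena ∩ Viktor ∩ Keiko: 10:30–11:00.
Windows ≥ 30 min: 10:30–11:00.
Latest start in the last window 10:30–11:00 is 11:00 − 30 min = 10:30.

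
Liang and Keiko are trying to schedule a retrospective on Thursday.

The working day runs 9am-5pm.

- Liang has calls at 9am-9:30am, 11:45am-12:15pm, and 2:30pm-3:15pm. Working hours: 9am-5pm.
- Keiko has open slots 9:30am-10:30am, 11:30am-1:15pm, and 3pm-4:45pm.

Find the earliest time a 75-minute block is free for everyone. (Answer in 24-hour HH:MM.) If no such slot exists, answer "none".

Liang free within 09:00–17:00: 09:30–11:45, 12:15–14:30, 15:15–17:00.
Liang ∩ Keiko: 09:30–10:30, 11:30–11:45, 12:15–13:15, 15:15–16:45.
Windows ≥ 75 min: 15:15–16:45.
Earliest such window starts at 15:15.

15:15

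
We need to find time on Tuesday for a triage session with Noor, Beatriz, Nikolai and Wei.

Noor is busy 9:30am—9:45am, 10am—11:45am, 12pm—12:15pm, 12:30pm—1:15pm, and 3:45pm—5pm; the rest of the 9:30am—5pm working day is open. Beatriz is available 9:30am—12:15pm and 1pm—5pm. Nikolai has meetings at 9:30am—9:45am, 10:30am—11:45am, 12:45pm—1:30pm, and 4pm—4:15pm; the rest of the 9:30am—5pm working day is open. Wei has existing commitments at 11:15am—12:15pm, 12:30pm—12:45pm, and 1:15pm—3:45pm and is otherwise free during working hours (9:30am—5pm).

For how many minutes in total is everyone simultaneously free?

Noor free within 09:30–17:00: 09:45–10:00, 11:45–12:00, 12:15–12:30, 13:15–15:45.
Nikolai free within 09:30–17:00: 09:45–10:30, 11:45–12:45, 13:30–16:00, 16:15–17:00.
Wei free within 09:30–17:00: 09:30–11:15, 12:15–12:30, 12:45–13:15, 15:45–17:00.
Noor ∩ Beatriz: 09:45–10:00, 11:45–12:00, 13:15–15:45.
Noor ∩ Beatriz ∩ Nikolai: 09:45–10:00, 11:45–12:00, 13:30–15:45.
Noor ∩ Beatriz ∩ Nikolai ∩ Wei: 09:45–10:00.
Total common minutes: 15.

15 minutes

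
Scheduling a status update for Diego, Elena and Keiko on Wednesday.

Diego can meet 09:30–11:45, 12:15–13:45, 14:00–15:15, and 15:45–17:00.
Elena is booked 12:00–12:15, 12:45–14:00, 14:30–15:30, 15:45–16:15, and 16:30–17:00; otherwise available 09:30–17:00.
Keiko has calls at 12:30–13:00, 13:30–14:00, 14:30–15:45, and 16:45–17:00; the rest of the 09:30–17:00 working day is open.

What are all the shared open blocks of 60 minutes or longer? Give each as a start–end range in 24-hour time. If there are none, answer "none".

Elena free within 09:30–17:00: 09:30–12:00, 12:15–12:45, 14:00–14:30, 15:30–15:45, 16:15–16:30.
Keiko free within 09:30–17:00: 09:30–12:30, 13:00–13:30, 14:00–14:30, 15:45–16:45.
Diego ∩ Elena: 09:30–11:45, 12:15–12:45, 14:00–14:30, 16:15–16:30.
Diego ∩ Elena ∩ Keiko: 09:30–11:45, 12:15–12:30, 14:00–14:30, 16:15–16:30.
Windows ≥ 60 min: 09:30–11:45.

09:30–11:45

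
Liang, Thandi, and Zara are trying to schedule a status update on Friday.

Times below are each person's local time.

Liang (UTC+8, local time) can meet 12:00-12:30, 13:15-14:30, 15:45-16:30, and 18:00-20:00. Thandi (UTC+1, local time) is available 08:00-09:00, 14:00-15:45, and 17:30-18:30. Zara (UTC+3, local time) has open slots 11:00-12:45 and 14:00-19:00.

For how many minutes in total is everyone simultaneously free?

0 minutes

Liang → UTC: 04:00–04:30, 05:15–06:30, 07:45–08:30, 10:00–12:00.
Thandi → UTC: 07:00–08:00, 13:00–14:45, 16:30–17:30.
Zara → UTC: 08:00–09:45, 11:00–16:00.
Liang ∩ Thandi: 07:45–08:00.
Liang ∩ Thandi ∩ Zara: (none).
Total common minutes: 0.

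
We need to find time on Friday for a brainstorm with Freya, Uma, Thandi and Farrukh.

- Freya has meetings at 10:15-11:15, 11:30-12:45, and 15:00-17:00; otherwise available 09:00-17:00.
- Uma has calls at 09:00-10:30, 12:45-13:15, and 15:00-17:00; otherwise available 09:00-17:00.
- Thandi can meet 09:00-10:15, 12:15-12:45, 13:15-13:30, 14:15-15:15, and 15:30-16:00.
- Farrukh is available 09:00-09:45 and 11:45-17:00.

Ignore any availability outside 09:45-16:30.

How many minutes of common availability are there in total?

Freya free within 09:00–17:00: 09:00–10:15, 11:15–11:30, 12:45–15:00.
Uma free within 09:00–17:00: 10:30–12:45, 13:15–15:00.
Freya ∩ Uma: 11:15–11:30, 13:15–15:00.
Freya ∩ Uma ∩ Thandi: 13:15–13:30, 14:15–15:00.
Freya ∩ Uma ∩ Thandi ∩ Farrukh: 13:15–13:30, 14:15–15:00.
Restricted to 09:45–16:30: 13:15–13:30, 14:15–15:00.
Total common minutes: 15 + 45 = 60.

60 minutes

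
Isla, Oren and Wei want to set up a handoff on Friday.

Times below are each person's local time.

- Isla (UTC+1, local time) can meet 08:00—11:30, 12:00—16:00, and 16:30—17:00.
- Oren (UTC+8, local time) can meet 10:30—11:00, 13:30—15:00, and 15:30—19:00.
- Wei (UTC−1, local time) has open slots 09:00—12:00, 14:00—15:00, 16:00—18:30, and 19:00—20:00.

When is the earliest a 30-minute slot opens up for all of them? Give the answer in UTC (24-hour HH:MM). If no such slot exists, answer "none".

10:00

Isla → UTC: 07:00–10:30, 11:00–15:00, 15:30–16:00.
Oren → UTC: 02:30–03:00, 05:30–07:00, 07:30–11:00.
Wei → UTC: 10:00–13:00, 15:00–16:00, 17:00–19:30, 20:00–21:00.
Isla ∩ Oren: 07:30–10:30.
Isla ∩ Oren ∩ Wei: 10:00–10:30.
Windows ≥ 30 min: 10:00–10:30.
Earliest such window starts at 10:00.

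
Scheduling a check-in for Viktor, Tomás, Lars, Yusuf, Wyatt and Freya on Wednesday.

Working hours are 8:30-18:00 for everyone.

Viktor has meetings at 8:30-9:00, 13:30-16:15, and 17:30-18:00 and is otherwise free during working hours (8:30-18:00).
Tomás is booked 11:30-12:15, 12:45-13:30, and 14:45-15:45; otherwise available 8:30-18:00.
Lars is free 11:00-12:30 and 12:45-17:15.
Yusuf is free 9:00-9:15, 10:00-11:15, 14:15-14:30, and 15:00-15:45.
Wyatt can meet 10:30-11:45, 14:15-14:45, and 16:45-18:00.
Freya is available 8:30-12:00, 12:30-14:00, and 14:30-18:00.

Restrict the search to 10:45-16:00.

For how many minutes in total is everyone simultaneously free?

Viktor free within 08:30–18:00: 09:00–13:30, 16:15–17:30.
Tomás free within 08:30–18:00: 08:30–11:30, 12:15–12:45, 13:30–14:45, 15:45–18:00.
Viktor ∩ Tomás: 09:00–11:30, 12:15–12:45, 16:15–17:30.
Viktor ∩ Tomás ∩ Lars: 11:00–11:30, 12:15–12:30, 16:15–17:15.
Viktor ∩ Tomás ∩ Lars ∩ Yusuf: 11:00–11:15.
Viktor ∩ Tomás ∩ Lars ∩ Yusuf ∩ Wyatt: 11:00–11:15.
Viktor ∩ Tomás ∩ Lars ∩ Yusuf ∩ Wyatt ∩ Freya: 11:00–11:15.
Restricted to 10:45–16:00: 11:00–11:15.
Total common minutes: 15.

15 minutes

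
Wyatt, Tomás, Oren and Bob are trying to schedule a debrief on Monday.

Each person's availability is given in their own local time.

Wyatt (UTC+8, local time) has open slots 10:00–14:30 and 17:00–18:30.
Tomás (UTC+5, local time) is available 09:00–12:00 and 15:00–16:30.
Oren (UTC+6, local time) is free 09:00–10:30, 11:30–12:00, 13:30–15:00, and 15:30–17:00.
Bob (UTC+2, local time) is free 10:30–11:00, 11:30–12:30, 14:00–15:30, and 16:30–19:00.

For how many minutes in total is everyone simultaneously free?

30 minutes

Wyatt → UTC: 02:00–06:30, 09:00–10:30.
Tomás → UTC: 04:00–07:00, 10:00–11:30.
Oren → UTC: 03:00–04:30, 05:30–06:00, 07:30–09:00, 09:30–11:00.
Bob → UTC: 08:30–09:00, 09:30–10:30, 12:00–13:30, 14:30–17:00.
Wyatt ∩ Tomás: 04:00–06:30, 10:00–10:30.
Wyatt ∩ Tomás ∩ Oren: 04:00–04:30, 05:30–06:00, 10:00–10:30.
Wyatt ∩ Tomás ∩ Oren ∩ Bob: 10:00–10:30.
Total common minutes: 30.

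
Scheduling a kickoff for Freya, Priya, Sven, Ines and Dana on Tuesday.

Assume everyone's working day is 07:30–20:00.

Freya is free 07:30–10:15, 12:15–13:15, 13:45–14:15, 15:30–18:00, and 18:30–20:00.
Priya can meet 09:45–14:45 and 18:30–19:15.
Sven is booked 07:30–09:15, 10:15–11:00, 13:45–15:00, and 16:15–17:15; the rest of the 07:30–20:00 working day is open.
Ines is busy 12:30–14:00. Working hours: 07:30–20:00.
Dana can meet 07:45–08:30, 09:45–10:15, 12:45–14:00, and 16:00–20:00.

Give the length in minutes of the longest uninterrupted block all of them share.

Sven free within 07:30–20:00: 09:15–10:15, 11:00–13:45, 15:00–16:15, 17:15–20:00.
Ines free within 07:30–20:00: 07:30–12:30, 14:00–20:00.
Freya ∩ Priya: 09:45–10:15, 12:15–13:15, 13:45–14:15, 18:30–19:15.
Freya ∩ Priya ∩ Sven: 09:45–10:15, 12:15–13:15, 18:30–19:15.
Freya ∩ Priya ∩ Sven ∩ Ines: 09:45–10:15, 12:15–12:30, 18:30–19:15.
Freya ∩ Priya ∩ Sven ∩ Ines ∩ Dana: 09:45–10:15, 18:30–19:15.
Common window lengths: 30, 45 min; longest is 45.

45 minutes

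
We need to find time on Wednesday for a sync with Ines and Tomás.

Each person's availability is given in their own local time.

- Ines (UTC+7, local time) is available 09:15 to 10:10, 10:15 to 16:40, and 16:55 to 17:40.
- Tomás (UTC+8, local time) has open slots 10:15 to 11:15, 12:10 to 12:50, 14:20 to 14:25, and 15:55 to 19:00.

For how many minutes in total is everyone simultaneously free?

Ines → UTC: 02:15–03:10, 03:15–09:40, 09:55–10:40.
Tomás → UTC: 02:15–03:15, 04:10–04:50, 06:20–06:25, 07:55–11:00.
Ines ∩ Tomás: 02:15–03:10, 04:10–04:50, 06:20–06:25, 07:55–09:40, 09:55–10:40.
Total common minutes: 55 + 40 + 5 + 105 + 45 = 250.

250 minutes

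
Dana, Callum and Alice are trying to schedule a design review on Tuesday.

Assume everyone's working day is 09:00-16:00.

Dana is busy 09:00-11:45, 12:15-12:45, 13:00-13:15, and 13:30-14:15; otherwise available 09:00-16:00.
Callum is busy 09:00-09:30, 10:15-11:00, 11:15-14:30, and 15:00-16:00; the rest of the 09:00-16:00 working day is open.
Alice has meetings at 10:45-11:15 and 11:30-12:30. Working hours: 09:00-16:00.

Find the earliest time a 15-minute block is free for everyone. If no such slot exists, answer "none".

Dana free within 09:00–16:00: 11:45–12:15, 12:45–13:00, 13:15–13:30, 14:15–16:00.
Callum free within 09:00–16:00: 09:30–10:15, 11:00–11:15, 14:30–15:00.
Alice free within 09:00–16:00: 09:00–10:45, 11:15–11:30, 12:30–16:00.
Dana ∩ Callum: 14:30–15:00.
Dana ∩ Callum ∩ Alice: 14:30–15:00.
Windows ≥ 15 min: 14:30–15:00.
Earliest such window starts at 14:30.

14:30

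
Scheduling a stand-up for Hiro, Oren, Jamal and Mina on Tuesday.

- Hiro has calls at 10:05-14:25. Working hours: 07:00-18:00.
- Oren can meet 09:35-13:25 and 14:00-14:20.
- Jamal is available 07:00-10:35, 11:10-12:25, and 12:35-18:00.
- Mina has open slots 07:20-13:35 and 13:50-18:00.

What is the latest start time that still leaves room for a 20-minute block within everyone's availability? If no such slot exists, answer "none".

09:45

Hiro free within 07:00–18:00: 07:00–10:05, 14:25–18:00.
Hiro ∩ Oren: 09:35–10:05.
Hiro ∩ Oren ∩ Jamal: 09:35–10:05.
Hiro ∩ Oren ∩ Jamal ∩ Mina: 09:35–10:05.
Windows ≥ 20 min: 09:35–10:05.
Latest start in the last window 09:35–10:05 is 10:05 − 20 min = 09:45.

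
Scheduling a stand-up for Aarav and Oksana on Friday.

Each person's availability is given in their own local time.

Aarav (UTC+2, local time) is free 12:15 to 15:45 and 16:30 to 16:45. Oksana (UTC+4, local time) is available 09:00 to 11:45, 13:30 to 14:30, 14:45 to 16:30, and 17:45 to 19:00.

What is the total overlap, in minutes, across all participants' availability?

Aarav → UTC: 10:15–13:45, 14:30–14:45.
Oksana → UTC: 05:00–07:45, 09:30–10:30, 10:45–12:30, 13:45–15:00.
Aarav ∩ Oksana: 10:15–10:30, 10:45–12:30, 14:30–14:45.
Total common minutes: 15 + 105 + 15 = 135.

135 minutes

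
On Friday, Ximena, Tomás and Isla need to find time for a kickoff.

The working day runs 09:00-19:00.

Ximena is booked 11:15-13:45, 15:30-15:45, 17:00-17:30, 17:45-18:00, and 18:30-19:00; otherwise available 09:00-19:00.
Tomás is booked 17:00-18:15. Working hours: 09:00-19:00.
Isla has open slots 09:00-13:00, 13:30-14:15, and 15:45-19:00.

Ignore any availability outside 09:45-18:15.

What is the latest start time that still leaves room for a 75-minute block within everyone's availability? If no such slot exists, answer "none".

15:45

Ximena free within 09:00–19:00: 09:00–11:15, 13:45–15:30, 15:45–17:00, 17:30–17:45, 18:00–18:30.
Tomás free within 09:00–19:00: 09:00–17:00, 18:15–19:00.
Ximena ∩ Tomás: 09:00–11:15, 13:45–15:30, 15:45–17:00, 18:15–18:30.
Ximena ∩ Tomás ∩ Isla: 09:00–11:15, 13:45–14:15, 15:45–17:00, 18:15–18:30.
Restricted to 09:45–18:15: 09:45–11:15, 13:45–14:15, 15:45–17:00.
Windows ≥ 75 min: 09:45–11:15, 15:45–17:00.
Latest start in the last window 15:45–17:00 is 17:00 − 75 min = 15:45.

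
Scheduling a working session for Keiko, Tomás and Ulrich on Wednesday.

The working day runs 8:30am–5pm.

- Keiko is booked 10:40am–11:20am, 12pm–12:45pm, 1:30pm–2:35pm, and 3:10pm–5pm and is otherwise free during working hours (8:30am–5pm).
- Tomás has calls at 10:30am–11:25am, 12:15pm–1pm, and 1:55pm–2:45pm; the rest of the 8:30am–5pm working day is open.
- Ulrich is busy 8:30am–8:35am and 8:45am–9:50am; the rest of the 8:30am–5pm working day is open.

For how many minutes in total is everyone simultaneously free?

Keiko free within 08:30–17:00: 08:30–10:40, 11:20–12:00, 12:45–13:30, 14:35–15:10.
Tomás free within 08:30–17:00: 08:30–10:30, 11:25–12:15, 13:00–13:55, 14:45–17:00.
Ulrich free within 08:30–17:00: 08:35–08:45, 09:50–17:00.
Keiko ∩ Tomás: 08:30–10:30, 11:25–12:00, 13:00–13:30, 14:45–15:10.
Keiko ∩ Tomás ∩ Ulrich: 08:35–08:45, 09:50–10:30, 11:25–12:00, 13:00–13:30, 14:45–15:10.
Total common minutes: 10 + 40 + 35 + 30 + 25 = 140.

140 minutes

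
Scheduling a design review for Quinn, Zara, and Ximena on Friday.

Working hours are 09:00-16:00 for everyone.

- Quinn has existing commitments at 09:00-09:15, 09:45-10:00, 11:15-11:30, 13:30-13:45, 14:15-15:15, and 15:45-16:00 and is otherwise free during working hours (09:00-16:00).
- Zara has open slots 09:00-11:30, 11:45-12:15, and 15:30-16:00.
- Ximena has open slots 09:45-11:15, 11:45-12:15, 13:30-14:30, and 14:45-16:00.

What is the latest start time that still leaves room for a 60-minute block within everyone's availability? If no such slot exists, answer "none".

Quinn free within 09:00–16:00: 09:15–09:45, 10:00–11:15, 11:30–13:30, 13:45–14:15, 15:15–15:45.
Quinn ∩ Zara: 09:15–09:45, 10:00–11:15, 11:45–12:15, 15:30–15:45.
Quinn ∩ Zara ∩ Ximena: 10:00–11:15, 11:45–12:15, 15:30–15:45.
Windows ≥ 60 min: 10:00–11:15.
Latest start in the last window 10:00–11:15 is 11:15 − 60 min = 10:15.

10:15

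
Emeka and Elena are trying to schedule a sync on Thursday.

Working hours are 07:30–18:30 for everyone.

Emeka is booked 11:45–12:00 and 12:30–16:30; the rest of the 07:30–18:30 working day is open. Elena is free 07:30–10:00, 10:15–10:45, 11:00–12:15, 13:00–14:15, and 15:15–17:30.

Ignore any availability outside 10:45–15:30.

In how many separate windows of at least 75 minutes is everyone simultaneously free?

0

Emeka free within 07:30–18:30: 07:30–11:45, 12:00–12:30, 16:30–18:30.
Emeka ∩ Elena: 07:30–10:00, 10:15–10:45, 11:00–11:45, 12:00–12:15, 16:30–17:30.
Restricted to 10:45–15:30: 11:00–11:45, 12:00–12:15.
Windows ≥ 75 min: (none).
That's 0 windows.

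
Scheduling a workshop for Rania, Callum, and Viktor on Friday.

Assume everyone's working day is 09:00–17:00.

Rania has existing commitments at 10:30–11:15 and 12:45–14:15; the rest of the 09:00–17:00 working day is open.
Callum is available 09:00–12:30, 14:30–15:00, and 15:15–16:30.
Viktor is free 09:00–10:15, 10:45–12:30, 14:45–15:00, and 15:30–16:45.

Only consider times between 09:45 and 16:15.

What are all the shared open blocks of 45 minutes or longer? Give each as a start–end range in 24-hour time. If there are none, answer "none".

Rania free within 09:00–17:00: 09:00–10:30, 11:15–12:45, 14:15–17:00.
Rania ∩ Callum: 09:00–10:30, 11:15–12:30, 14:30–15:00, 15:15–16:30.
Rania ∩ Callum ∩ Viktor: 09:00–10:15, 11:15–12:30, 14:45–15:00, 15:30–16:30.
Restricted to 09:45–16:15: 09:45–10:15, 11:15–12:30, 14:45–15:00, 15:30–16:15.
Windows ≥ 45 min: 11:15–12:30, 15:30–16:15.

11:15–12:30, 15:30–16:15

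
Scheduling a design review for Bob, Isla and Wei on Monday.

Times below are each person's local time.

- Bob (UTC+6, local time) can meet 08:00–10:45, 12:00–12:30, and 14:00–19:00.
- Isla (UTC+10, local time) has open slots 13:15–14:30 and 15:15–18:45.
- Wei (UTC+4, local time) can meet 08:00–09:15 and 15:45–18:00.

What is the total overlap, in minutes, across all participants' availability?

30 minutes

Bob → UTC: 02:00–04:45, 06:00–06:30, 08:00–13:00.
Isla → UTC: 03:15–04:30, 05:15–08:45.
Wei → UTC: 04:00–05:15, 11:45–14:00.
Bob ∩ Isla: 03:15–04:30, 06:00–06:30, 08:00–08:45.
Bob ∩ Isla ∩ Wei: 04:00–04:30.
Total common minutes: 30.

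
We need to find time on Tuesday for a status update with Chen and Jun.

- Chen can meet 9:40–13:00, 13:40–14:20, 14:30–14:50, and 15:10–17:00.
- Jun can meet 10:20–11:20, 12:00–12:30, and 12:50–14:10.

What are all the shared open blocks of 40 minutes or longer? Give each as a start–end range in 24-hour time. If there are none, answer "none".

Chen ∩ Jun: 10:20–11:20, 12:00–12:30, 12:50–13:00, 13:40–14:10.
Windows ≥ 40 min: 10:20–11:20.

10:20–11:20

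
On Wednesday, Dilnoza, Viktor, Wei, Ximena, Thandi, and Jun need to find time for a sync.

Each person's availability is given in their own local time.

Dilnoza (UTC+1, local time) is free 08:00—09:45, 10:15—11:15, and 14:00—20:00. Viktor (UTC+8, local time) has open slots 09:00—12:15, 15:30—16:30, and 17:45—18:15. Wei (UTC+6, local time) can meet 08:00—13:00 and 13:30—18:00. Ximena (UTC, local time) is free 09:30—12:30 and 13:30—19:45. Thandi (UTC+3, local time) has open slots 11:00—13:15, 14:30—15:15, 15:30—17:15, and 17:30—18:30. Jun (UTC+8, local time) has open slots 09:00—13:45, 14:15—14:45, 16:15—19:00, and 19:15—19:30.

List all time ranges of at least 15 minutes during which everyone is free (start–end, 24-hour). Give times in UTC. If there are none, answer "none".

Dilnoza → UTC: 07:00–08:45, 09:15–10:15, 13:00–19:00.
Viktor → UTC: 01:00–04:15, 07:30–08:30, 09:45–10:15.
Wei → UTC: 02:00–07:00, 07:30–12:00.
Ximena → UTC: 09:30–12:30, 13:30–19:45.
Thandi → UTC: 08:00–10:15, 11:30–12:15, 12:30–14:15, 14:30–15:30.
Jun → UTC: 01:00–05:45, 06:15–06:45, 08:15–11:00, 11:15–11:30.
Dilnoza ∩ Viktor: 07:30–08:30, 09:45–10:15.
Dilnoza ∩ Viktor ∩ Wei: 07:30–08:30, 09:45–10:15.
Dilnoza ∩ Viktor ∩ Wei ∩ Ximena: 09:45–10:15.
Dilnoza ∩ Viktor ∩ Wei ∩ Ximena ∩ Thandi: 09:45–10:15.
Dilnoza ∩ Viktor ∩ Wei ∩ Ximena ∩ Thandi ∩ Jun: 09:45–10:15.
Windows ≥ 15 min: 09:45–10:15.

09:45–10:15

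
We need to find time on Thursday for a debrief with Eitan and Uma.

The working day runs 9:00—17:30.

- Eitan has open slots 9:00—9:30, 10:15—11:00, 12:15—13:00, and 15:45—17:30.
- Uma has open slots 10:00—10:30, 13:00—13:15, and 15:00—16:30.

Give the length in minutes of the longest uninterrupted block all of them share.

45 minutes

Eitan ∩ Uma: 10:15–10:30, 15:45–16:30.
Common window lengths: 15, 45 min; longest is 45.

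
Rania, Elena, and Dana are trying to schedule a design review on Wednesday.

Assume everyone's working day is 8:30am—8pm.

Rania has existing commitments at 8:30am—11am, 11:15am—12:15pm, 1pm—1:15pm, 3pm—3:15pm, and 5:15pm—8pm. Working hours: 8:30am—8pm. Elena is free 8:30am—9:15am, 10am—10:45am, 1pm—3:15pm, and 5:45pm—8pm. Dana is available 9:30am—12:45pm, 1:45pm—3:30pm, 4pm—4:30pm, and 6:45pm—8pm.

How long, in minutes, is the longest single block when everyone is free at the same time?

75 minutes

Rania free within 08:30–20:00: 11:00–11:15, 12:15–13:00, 13:15–15:00, 15:15–17:15.
Rania ∩ Elena: 13:15–15:00.
Rania ∩ Elena ∩ Dana: 13:45–15:00.
Single common window of 75 minutes.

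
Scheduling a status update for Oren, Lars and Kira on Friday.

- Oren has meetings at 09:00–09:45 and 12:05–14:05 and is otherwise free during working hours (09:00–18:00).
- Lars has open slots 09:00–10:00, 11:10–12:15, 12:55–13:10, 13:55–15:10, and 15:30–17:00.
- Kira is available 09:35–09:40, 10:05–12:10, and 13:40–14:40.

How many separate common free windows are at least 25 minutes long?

2

Oren free within 09:00–18:00: 09:45–12:05, 14:05–18:00.
Oren ∩ Lars: 09:45–10:00, 11:10–12:05, 14:05–15:10, 15:30–17:00.
Oren ∩ Lars ∩ Kira: 11:10–12:05, 14:05–14:40.
Windows ≥ 25 min: 11:10–12:05, 14:05–14:40.
That's 2 windows.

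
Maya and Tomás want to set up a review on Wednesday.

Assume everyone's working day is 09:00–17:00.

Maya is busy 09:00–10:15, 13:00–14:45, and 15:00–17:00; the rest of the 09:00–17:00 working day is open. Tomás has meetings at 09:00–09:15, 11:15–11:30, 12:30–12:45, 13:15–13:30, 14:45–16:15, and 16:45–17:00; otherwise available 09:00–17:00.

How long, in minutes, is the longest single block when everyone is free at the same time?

60 minutes

Maya free within 09:00–17:00: 10:15–13:00, 14:45–15:00.
Tomás free within 09:00–17:00: 09:15–11:15, 11:30–12:30, 12:45–13:15, 13:30–14:45, 16:15–16:45.
Maya ∩ Tomás: 10:15–11:15, 11:30–12:30, 12:45–13:00.
Common window lengths: 60, 60, 15 min; longest is 60.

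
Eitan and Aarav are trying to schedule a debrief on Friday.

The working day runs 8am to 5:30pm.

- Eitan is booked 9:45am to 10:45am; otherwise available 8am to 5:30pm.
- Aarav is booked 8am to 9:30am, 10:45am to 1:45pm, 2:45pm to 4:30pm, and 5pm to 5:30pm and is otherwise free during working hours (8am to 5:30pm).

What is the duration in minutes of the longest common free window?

Eitan free within 08:00–17:30: 08:00–09:45, 10:45–17:30.
Aarav free within 08:00–17:30: 09:30–10:45, 13:45–14:45, 16:30–17:00.
Eitan ∩ Aarav: 09:30–09:45, 13:45–14:45, 16:30–17:00.
Common window lengths: 15, 60, 30 min; longest is 60.

60 minutes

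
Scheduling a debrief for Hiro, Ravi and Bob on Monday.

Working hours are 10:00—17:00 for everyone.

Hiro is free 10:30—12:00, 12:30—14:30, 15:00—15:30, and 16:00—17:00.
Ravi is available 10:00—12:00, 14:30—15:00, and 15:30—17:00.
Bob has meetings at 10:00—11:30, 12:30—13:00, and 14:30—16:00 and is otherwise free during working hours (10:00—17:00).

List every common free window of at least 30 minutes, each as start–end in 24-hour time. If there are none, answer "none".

11:30–12:00, 16:00–17:00

Bob free within 10:00–17:00: 11:30–12:30, 13:00–14:30, 16:00–17:00.
Hiro ∩ Ravi: 10:30–12:00, 16:00–17:00.
Hiro ∩ Ravi ∩ Bob: 11:30–12:00, 16:00–17:00.
Windows ≥ 30 min: 11:30–12:00, 16:00–17:00.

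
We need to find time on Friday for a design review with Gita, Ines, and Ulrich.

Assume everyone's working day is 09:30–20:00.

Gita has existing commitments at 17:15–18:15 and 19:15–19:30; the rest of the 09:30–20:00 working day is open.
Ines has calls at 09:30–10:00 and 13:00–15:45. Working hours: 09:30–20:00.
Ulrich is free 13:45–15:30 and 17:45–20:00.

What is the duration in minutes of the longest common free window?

Gita free within 09:30–20:00: 09:30–17:15, 18:15–19:15, 19:30–20:00.
Ines free within 09:30–20:00: 10:00–13:00, 15:45–20:00.
Gita ∩ Ines: 10:00–13:00, 15:45–17:15, 18:15–19:15, 19:30–20:00.
Gita ∩ Ines ∩ Ulrich: 18:15–19:15, 19:30–20:00.
Common window lengths: 60, 30 min; longest is 60.

60 minutes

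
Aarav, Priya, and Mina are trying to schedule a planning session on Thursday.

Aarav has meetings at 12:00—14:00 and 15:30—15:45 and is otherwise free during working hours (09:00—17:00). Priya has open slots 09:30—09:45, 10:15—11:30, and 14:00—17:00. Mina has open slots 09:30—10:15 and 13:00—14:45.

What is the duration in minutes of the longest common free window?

45 minutes

Aarav free within 09:00–17:00: 09:00–12:00, 14:00–15:30, 15:45–17:00.
Aarav ∩ Priya: 09:30–09:45, 10:15–11:30, 14:00–15:30, 15:45–17:00.
Aarav ∩ Priya ∩ Mina: 09:30–09:45, 14:00–14:45.
Common window lengths: 15, 45 min; longest is 45.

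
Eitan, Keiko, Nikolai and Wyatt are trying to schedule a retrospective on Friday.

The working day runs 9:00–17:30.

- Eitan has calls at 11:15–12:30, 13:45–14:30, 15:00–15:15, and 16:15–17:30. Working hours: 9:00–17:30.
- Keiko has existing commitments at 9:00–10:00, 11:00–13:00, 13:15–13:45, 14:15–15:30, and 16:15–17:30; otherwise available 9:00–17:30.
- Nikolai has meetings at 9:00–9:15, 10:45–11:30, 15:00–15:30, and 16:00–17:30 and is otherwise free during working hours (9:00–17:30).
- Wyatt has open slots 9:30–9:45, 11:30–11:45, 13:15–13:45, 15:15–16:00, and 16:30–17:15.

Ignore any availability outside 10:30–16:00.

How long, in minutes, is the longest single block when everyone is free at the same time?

30 minutes

Eitan free within 09:00–17:30: 09:00–11:15, 12:30–13:45, 14:30–15:00, 15:15–16:15.
Keiko free within 09:00–17:30: 10:00–11:00, 13:00–13:15, 13:45–14:15, 15:30–16:15.
Nikolai free within 09:00–17:30: 09:15–10:45, 11:30–15:00, 15:30–16:00.
Eitan ∩ Keiko: 10:00–11:00, 13:00–13:15, 15:30–16:15.
Eitan ∩ Keiko ∩ Nikolai: 10:00–10:45, 13:00–13:15, 15:30–16:00.
Eitan ∩ Keiko ∩ Nikolai ∩ Wyatt: 15:30–16:00.
Restricted to 10:30–16:00: 15:30–16:00.
Single common window of 30 minutes.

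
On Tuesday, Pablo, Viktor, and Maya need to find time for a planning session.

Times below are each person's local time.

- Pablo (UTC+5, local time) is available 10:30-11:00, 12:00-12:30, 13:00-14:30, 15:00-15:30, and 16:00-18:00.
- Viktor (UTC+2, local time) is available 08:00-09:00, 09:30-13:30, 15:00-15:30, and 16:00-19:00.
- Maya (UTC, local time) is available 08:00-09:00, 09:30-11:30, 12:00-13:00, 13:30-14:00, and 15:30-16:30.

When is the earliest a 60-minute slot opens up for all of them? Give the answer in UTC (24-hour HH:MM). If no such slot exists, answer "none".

08:00

Pablo → UTC: 05:30–06:00, 07:00–07:30, 08:00–09:30, 10:00–10:30, 11:00–13:00.
Viktor → UTC: 06:00–07:00, 07:30–11:30, 13:00–13:30, 14:00–17:00.
Maya → UTC: 08:00–09:00, 09:30–11:30, 12:00–13:00, 13:30–14:00, 15:30–16:30.
Pablo ∩ Viktor: 08:00–09:30, 10:00–10:30, 11:00–11:30.
Pablo ∩ Viktor ∩ Maya: 08:00–09:00, 10:00–10:30, 11:00–11:30.
Windows ≥ 60 min: 08:00–09:00.
Earliest such window starts at 08:00.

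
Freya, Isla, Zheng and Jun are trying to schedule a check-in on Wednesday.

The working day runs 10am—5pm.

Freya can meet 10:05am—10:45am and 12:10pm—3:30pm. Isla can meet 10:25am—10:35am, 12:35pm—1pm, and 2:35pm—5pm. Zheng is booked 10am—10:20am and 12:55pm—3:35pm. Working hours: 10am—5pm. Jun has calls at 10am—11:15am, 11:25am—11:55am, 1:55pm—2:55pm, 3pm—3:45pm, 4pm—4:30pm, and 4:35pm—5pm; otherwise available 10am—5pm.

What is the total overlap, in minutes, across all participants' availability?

Zheng free within 10:00–17:00: 10:20–12:55, 15:35–17:00.
Jun free within 10:00–17:00: 11:15–11:25, 11:55–13:55, 14:55–15:00, 15:45–16:00, 16:30–16:35.
Freya ∩ Isla: 10:25–10:35, 12:35–13:00, 14:35–15:30.
Freya ∩ Isla ∩ Zheng: 10:25–10:35, 12:35–12:55.
Freya ∩ Isla ∩ Zheng ∩ Jun: 12:35–12:55.
Total common minutes: 20.

20 minutes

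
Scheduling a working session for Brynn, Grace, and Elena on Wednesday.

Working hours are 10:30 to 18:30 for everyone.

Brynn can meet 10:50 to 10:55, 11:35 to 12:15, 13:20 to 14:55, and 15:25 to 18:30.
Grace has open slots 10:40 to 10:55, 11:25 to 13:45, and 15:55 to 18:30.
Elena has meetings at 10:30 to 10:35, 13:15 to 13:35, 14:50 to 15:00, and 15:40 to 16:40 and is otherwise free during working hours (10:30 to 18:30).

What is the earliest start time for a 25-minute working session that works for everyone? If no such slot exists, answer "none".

Elena free within 10:30–18:30: 10:35–13:15, 13:35–14:50, 15:00–15:40, 16:40–18:30.
Brynn ∩ Grace: 10:50–10:55, 11:35–12:15, 13:20–13:45, 15:55–18:30.
Brynn ∩ Grace ∩ Elena: 10:50–10:55, 11:35–12:15, 13:35–13:45, 16:40–18:30.
Windows ≥ 25 min: 11:35–12:15, 16:40–18:30.
Earliest such window starts at 11:35.

11:35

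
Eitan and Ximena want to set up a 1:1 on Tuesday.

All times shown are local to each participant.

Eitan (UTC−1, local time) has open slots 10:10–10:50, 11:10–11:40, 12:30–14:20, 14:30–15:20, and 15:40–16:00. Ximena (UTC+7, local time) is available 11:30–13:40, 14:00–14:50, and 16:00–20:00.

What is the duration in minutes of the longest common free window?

40 minutes

Eitan → UTC: 11:10–11:50, 12:10–12:40, 13:30–15:20, 15:30–16:20, 16:40–17:00.
Ximena → UTC: 04:30–06:40, 07:00–07:50, 09:00–13:00.
Eitan ∩ Ximena: 11:10–11:50, 12:10–12:40.
Common window lengths: 40, 30 min; longest is 40.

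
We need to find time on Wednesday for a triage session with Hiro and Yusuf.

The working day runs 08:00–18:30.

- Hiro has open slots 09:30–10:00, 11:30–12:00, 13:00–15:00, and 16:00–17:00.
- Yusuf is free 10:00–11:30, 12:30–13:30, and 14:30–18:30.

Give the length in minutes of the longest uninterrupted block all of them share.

Hiro ∩ Yusuf: 13:00–13:30, 14:30–15:00, 16:00–17:00.
Common window lengths: 30, 30, 60 min; longest is 60.

60 minutes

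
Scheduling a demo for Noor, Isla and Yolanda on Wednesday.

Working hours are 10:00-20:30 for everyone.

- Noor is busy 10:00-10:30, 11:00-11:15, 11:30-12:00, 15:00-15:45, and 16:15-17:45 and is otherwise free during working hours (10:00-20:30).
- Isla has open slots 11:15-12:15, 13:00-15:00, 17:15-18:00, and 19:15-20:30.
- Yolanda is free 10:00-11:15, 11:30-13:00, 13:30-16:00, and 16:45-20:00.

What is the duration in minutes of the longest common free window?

90 minutes

Noor free within 10:00–20:30: 10:30–11:00, 11:15–11:30, 12:00–15:00, 15:45–16:15, 17:45–20:30.
Noor ∩ Isla: 11:15–11:30, 12:00–12:15, 13:00–15:00, 17:45–18:00, 19:15–20:30.
Noor ∩ Isla ∩ Yolanda: 12:00–12:15, 13:30–15:00, 17:45–18:00, 19:15–20:00.
Common window lengths: 15, 90, 15, 45 min; longest is 90.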